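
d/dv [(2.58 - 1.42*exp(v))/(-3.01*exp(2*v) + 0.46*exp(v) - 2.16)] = (-4.2742*exp(2*v) + 15.5316*exp(v) + 1.8804)*exp(v)/(9.0601*exp(4*v) - 2.7692*exp(3*v) + 13.2148*exp(2*v) - 1.9872*exp(v) + 4.6656)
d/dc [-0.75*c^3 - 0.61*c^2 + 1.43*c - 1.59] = -2.25*c^2 - 1.22*c + 1.43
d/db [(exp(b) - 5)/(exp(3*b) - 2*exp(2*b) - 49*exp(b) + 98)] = ((exp(b) - 5)*(-3*exp(2*b) + 4*exp(b) + 49) + exp(3*b) - 2*exp(2*b) - 49*exp(b) + 98)*exp(b)/(exp(3*b) - 2*exp(2*b) - 49*exp(b) + 98)^2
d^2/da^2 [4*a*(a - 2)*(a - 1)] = 24*a - 24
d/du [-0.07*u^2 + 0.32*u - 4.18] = 0.32 - 0.14*u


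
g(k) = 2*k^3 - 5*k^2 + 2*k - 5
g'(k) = 6*k^2 - 10*k + 2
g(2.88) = 7.06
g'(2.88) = 22.97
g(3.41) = 22.98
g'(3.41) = 37.67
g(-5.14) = -418.97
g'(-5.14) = 211.92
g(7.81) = 658.40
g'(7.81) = 289.88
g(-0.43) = -6.94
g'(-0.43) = 7.41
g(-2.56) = -76.44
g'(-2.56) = 66.92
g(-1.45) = -24.51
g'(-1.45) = 29.12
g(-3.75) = -188.28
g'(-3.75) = 123.88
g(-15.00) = -7910.00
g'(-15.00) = 1502.00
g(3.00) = 10.00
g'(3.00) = 26.00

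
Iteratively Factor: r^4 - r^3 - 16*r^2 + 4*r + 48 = (r - 4)*(r^3 + 3*r^2 - 4*r - 12) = (r - 4)*(r + 2)*(r^2 + r - 6) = (r - 4)*(r + 2)*(r + 3)*(r - 2)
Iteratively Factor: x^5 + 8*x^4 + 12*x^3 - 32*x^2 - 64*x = (x + 4)*(x^4 + 4*x^3 - 4*x^2 - 16*x) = (x + 4)^2*(x^3 - 4*x) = (x + 2)*(x + 4)^2*(x^2 - 2*x) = x*(x + 2)*(x + 4)^2*(x - 2)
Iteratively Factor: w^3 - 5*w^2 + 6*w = (w - 2)*(w^2 - 3*w) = (w - 3)*(w - 2)*(w)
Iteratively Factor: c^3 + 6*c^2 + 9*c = (c)*(c^2 + 6*c + 9) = c*(c + 3)*(c + 3)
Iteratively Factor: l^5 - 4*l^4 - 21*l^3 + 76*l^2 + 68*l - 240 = (l - 2)*(l^4 - 2*l^3 - 25*l^2 + 26*l + 120) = (l - 2)*(l + 2)*(l^3 - 4*l^2 - 17*l + 60) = (l - 5)*(l - 2)*(l + 2)*(l^2 + l - 12) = (l - 5)*(l - 3)*(l - 2)*(l + 2)*(l + 4)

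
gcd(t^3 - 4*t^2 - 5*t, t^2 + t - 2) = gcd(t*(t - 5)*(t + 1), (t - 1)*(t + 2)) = 1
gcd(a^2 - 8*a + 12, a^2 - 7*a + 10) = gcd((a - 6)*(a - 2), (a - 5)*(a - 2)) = a - 2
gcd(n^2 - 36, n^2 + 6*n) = n + 6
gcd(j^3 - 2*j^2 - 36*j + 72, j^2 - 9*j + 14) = j - 2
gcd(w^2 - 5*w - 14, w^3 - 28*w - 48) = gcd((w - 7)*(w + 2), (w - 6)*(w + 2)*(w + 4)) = w + 2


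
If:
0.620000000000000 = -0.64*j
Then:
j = -0.97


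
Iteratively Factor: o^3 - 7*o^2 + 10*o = (o)*(o^2 - 7*o + 10) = o*(o - 5)*(o - 2)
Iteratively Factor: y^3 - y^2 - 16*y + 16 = (y - 1)*(y^2 - 16) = (y - 4)*(y - 1)*(y + 4)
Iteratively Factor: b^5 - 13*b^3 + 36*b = (b - 3)*(b^4 + 3*b^3 - 4*b^2 - 12*b) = (b - 3)*(b - 2)*(b^3 + 5*b^2 + 6*b) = b*(b - 3)*(b - 2)*(b^2 + 5*b + 6) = b*(b - 3)*(b - 2)*(b + 3)*(b + 2)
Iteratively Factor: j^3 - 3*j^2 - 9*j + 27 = (j - 3)*(j^2 - 9) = (j - 3)^2*(j + 3)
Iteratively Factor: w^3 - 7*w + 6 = (w - 2)*(w^2 + 2*w - 3) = (w - 2)*(w - 1)*(w + 3)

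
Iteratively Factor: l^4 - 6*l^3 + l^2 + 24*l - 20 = (l - 2)*(l^3 - 4*l^2 - 7*l + 10) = (l - 2)*(l - 1)*(l^2 - 3*l - 10) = (l - 2)*(l - 1)*(l + 2)*(l - 5)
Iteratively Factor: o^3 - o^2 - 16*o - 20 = (o + 2)*(o^2 - 3*o - 10) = (o - 5)*(o + 2)*(o + 2)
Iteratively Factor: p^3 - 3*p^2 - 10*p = (p + 2)*(p^2 - 5*p) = (p - 5)*(p + 2)*(p)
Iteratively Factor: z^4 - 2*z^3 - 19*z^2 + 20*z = (z)*(z^3 - 2*z^2 - 19*z + 20) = z*(z - 5)*(z^2 + 3*z - 4) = z*(z - 5)*(z - 1)*(z + 4)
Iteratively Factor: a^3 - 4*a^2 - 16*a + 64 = (a - 4)*(a^2 - 16) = (a - 4)*(a + 4)*(a - 4)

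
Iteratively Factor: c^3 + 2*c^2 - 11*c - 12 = (c + 1)*(c^2 + c - 12) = (c - 3)*(c + 1)*(c + 4)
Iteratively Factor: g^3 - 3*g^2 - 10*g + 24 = (g + 3)*(g^2 - 6*g + 8) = (g - 2)*(g + 3)*(g - 4)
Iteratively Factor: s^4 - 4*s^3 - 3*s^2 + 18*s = (s)*(s^3 - 4*s^2 - 3*s + 18) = s*(s - 3)*(s^2 - s - 6) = s*(s - 3)^2*(s + 2)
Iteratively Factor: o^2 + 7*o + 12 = (o + 3)*(o + 4)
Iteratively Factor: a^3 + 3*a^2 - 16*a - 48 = (a + 4)*(a^2 - a - 12) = (a + 3)*(a + 4)*(a - 4)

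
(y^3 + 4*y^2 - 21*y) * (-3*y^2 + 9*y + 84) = -3*y^5 - 3*y^4 + 183*y^3 + 147*y^2 - 1764*y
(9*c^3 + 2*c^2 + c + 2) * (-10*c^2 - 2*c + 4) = -90*c^5 - 38*c^4 + 22*c^3 - 14*c^2 + 8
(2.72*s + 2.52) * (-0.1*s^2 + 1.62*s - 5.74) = -0.272*s^3 + 4.1544*s^2 - 11.5304*s - 14.4648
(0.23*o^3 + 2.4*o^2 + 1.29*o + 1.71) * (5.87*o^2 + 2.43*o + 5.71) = 1.3501*o^5 + 14.6469*o^4 + 14.7176*o^3 + 26.8764*o^2 + 11.5212*o + 9.7641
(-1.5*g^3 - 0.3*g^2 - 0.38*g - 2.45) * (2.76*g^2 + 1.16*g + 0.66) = -4.14*g^5 - 2.568*g^4 - 2.3868*g^3 - 7.4008*g^2 - 3.0928*g - 1.617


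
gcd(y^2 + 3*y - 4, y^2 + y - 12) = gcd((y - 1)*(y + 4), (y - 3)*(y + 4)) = y + 4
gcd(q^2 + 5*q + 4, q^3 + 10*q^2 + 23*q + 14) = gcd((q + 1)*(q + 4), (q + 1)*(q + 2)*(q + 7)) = q + 1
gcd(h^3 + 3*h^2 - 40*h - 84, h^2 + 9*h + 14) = h^2 + 9*h + 14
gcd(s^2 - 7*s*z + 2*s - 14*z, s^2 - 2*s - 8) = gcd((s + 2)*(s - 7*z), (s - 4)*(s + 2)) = s + 2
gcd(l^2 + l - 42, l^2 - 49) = l + 7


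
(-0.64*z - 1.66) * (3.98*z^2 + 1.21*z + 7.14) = -2.5472*z^3 - 7.3812*z^2 - 6.5782*z - 11.8524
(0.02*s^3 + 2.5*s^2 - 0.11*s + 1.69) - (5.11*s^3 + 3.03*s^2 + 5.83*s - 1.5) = -5.09*s^3 - 0.53*s^2 - 5.94*s + 3.19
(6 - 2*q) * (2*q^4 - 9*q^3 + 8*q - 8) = -4*q^5 + 30*q^4 - 54*q^3 - 16*q^2 + 64*q - 48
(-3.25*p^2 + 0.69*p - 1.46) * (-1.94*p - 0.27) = 6.305*p^3 - 0.4611*p^2 + 2.6461*p + 0.3942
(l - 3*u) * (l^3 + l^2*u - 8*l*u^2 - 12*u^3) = l^4 - 2*l^3*u - 11*l^2*u^2 + 12*l*u^3 + 36*u^4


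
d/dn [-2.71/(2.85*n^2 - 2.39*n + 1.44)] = (15.447*n - 6.4769)/(2.85*n^2 - 2.39*n + 1.44)^2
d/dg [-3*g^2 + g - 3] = 1 - 6*g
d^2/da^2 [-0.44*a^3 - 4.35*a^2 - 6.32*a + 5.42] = -2.64*a - 8.7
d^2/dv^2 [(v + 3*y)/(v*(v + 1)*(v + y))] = 2*(-v^2*(v + 1)^2*(v + y) + v^2*(v + 1)^2*(v + 3*y) - v^2*(v + 1)*(v + y)^2 + v^2*(v + 1)*(v + y)*(v + 3*y) + v^2*(v + y)^2*(v + 3*y) - v*(v + 1)^2*(v + y)^2 + v*(v + 1)^2*(v + y)*(v + 3*y) + v*(v + 1)*(v + y)^2*(v + 3*y) + (v + 1)^2*(v + y)^2*(v + 3*y))/(v^3*(v + 1)^3*(v + y)^3)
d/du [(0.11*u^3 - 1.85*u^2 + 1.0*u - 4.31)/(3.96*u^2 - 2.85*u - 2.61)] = (0.4356*u^4 - 0.627000000000001*u^3 + 0.451200000000002*u^2 + 43.7922*u - 14.8935)/(15.6816*u^4 - 22.572*u^3 - 12.5487*u^2 + 14.877*u + 6.8121)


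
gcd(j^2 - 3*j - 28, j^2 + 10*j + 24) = j + 4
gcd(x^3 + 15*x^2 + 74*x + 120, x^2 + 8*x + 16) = x + 4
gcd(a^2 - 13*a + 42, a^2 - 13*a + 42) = a^2 - 13*a + 42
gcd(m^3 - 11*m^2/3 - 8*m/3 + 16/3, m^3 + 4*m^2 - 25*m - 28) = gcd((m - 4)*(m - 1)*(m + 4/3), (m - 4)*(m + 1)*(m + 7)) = m - 4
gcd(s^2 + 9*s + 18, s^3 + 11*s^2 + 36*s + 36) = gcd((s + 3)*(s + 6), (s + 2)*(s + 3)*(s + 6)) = s^2 + 9*s + 18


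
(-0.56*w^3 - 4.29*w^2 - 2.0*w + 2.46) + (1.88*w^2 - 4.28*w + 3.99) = -0.56*w^3 - 2.41*w^2 - 6.28*w + 6.45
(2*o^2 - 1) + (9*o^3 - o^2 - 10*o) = 9*o^3 + o^2 - 10*o - 1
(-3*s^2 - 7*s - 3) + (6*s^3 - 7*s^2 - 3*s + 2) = 6*s^3 - 10*s^2 - 10*s - 1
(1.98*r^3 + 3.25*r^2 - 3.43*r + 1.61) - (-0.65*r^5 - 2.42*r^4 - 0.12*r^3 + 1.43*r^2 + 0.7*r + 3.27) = 0.65*r^5 + 2.42*r^4 + 2.1*r^3 + 1.82*r^2 - 4.13*r - 1.66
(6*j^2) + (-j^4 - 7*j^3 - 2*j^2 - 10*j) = -j^4 - 7*j^3 + 4*j^2 - 10*j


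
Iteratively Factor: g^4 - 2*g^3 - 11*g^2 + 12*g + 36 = (g + 2)*(g^3 - 4*g^2 - 3*g + 18) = (g - 3)*(g + 2)*(g^2 - g - 6) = (g - 3)*(g + 2)^2*(g - 3)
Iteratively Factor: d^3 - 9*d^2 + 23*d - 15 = (d - 1)*(d^2 - 8*d + 15) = (d - 5)*(d - 1)*(d - 3)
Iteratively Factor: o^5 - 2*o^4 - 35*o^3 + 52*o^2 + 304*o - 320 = (o - 5)*(o^4 + 3*o^3 - 20*o^2 - 48*o + 64) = (o - 5)*(o - 4)*(o^3 + 7*o^2 + 8*o - 16) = (o - 5)*(o - 4)*(o - 1)*(o^2 + 8*o + 16) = (o - 5)*(o - 4)*(o - 1)*(o + 4)*(o + 4)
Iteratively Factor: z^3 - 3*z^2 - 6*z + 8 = (z - 4)*(z^2 + z - 2) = (z - 4)*(z - 1)*(z + 2)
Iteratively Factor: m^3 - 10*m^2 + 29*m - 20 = (m - 5)*(m^2 - 5*m + 4) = (m - 5)*(m - 1)*(m - 4)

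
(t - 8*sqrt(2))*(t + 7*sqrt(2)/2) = t^2 - 9*sqrt(2)*t/2 - 56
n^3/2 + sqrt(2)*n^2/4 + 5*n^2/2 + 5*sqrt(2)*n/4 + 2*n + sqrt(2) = (n/2 + 1/2)*(n + 4)*(n + sqrt(2)/2)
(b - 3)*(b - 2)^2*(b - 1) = b^4 - 8*b^3 + 23*b^2 - 28*b + 12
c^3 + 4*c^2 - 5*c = c*(c - 1)*(c + 5)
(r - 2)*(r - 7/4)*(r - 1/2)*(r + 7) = r^4 + 11*r^3/4 - 195*r^2/8 + 287*r/8 - 49/4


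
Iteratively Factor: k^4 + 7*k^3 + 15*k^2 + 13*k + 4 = (k + 1)*(k^3 + 6*k^2 + 9*k + 4) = (k + 1)^2*(k^2 + 5*k + 4) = (k + 1)^3*(k + 4)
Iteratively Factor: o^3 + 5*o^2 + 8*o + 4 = (o + 1)*(o^2 + 4*o + 4) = (o + 1)*(o + 2)*(o + 2)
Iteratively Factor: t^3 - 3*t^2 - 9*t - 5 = (t + 1)*(t^2 - 4*t - 5) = (t - 5)*(t + 1)*(t + 1)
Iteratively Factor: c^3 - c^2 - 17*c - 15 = (c - 5)*(c^2 + 4*c + 3) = (c - 5)*(c + 1)*(c + 3)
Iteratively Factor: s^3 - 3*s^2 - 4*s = (s)*(s^2 - 3*s - 4) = s*(s + 1)*(s - 4)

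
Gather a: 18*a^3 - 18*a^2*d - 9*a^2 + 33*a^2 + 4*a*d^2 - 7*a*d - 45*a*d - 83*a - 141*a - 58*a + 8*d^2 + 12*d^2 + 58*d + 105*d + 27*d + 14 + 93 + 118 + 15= 18*a^3 + a^2*(24 - 18*d) + a*(4*d^2 - 52*d - 282) + 20*d^2 + 190*d + 240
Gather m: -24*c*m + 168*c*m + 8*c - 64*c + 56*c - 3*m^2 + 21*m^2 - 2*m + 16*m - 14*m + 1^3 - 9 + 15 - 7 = 144*c*m + 18*m^2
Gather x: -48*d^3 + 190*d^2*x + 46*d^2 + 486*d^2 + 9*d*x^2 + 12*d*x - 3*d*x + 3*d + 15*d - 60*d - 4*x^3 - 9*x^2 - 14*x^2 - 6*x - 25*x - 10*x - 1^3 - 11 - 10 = -48*d^3 + 532*d^2 - 42*d - 4*x^3 + x^2*(9*d - 23) + x*(190*d^2 + 9*d - 41) - 22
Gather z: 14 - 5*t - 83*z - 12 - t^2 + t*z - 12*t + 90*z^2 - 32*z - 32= -t^2 - 17*t + 90*z^2 + z*(t - 115) - 30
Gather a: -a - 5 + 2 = -a - 3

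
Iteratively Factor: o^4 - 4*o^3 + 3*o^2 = (o)*(o^3 - 4*o^2 + 3*o) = o^2*(o^2 - 4*o + 3) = o^2*(o - 3)*(o - 1)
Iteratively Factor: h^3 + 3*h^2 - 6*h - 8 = (h + 4)*(h^2 - h - 2) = (h - 2)*(h + 4)*(h + 1)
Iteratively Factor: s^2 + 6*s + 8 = (s + 4)*(s + 2)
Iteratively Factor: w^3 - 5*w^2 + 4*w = (w)*(w^2 - 5*w + 4) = w*(w - 1)*(w - 4)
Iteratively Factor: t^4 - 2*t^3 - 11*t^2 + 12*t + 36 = (t - 3)*(t^3 + t^2 - 8*t - 12) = (t - 3)^2*(t^2 + 4*t + 4) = (t - 3)^2*(t + 2)*(t + 2)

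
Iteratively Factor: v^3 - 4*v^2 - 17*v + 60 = (v + 4)*(v^2 - 8*v + 15) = (v - 5)*(v + 4)*(v - 3)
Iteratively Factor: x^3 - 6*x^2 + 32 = (x - 4)*(x^2 - 2*x - 8) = (x - 4)^2*(x + 2)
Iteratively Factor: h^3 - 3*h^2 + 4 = (h + 1)*(h^2 - 4*h + 4) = (h - 2)*(h + 1)*(h - 2)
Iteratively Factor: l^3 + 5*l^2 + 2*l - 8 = (l + 4)*(l^2 + l - 2) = (l - 1)*(l + 4)*(l + 2)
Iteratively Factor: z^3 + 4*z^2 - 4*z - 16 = (z + 4)*(z^2 - 4) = (z - 2)*(z + 4)*(z + 2)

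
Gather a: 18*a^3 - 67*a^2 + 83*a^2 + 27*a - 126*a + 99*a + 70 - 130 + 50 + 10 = 18*a^3 + 16*a^2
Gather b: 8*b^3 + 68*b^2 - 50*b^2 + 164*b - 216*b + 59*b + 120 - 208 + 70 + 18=8*b^3 + 18*b^2 + 7*b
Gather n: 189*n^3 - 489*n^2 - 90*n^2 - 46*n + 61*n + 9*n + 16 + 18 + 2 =189*n^3 - 579*n^2 + 24*n + 36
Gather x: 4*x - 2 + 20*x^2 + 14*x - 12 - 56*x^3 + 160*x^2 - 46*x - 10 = -56*x^3 + 180*x^2 - 28*x - 24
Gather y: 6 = 6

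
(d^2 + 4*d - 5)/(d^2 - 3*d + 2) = (d + 5)/(d - 2)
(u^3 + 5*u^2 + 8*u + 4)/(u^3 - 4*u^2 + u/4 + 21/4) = 4*(u^2 + 4*u + 4)/(4*u^2 - 20*u + 21)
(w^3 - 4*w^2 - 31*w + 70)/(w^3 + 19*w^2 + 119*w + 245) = (w^2 - 9*w + 14)/(w^2 + 14*w + 49)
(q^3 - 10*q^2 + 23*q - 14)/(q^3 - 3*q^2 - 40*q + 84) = (q - 1)/(q + 6)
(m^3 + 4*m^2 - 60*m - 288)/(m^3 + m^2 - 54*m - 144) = (m + 6)/(m + 3)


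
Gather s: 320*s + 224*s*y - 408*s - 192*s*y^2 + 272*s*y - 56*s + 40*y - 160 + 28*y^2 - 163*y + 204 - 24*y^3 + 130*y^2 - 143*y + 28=s*(-192*y^2 + 496*y - 144) - 24*y^3 + 158*y^2 - 266*y + 72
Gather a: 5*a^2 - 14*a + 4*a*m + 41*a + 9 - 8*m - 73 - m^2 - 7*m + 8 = 5*a^2 + a*(4*m + 27) - m^2 - 15*m - 56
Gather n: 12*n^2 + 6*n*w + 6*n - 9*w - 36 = 12*n^2 + n*(6*w + 6) - 9*w - 36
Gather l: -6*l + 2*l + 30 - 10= 20 - 4*l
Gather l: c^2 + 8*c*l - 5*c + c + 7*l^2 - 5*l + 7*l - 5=c^2 - 4*c + 7*l^2 + l*(8*c + 2) - 5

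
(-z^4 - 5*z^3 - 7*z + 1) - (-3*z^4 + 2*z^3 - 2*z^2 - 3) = 2*z^4 - 7*z^3 + 2*z^2 - 7*z + 4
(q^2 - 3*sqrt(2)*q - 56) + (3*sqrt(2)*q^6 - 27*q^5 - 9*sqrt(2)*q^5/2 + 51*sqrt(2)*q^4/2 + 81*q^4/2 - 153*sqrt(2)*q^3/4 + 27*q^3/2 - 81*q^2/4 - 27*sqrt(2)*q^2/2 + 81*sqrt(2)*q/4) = 3*sqrt(2)*q^6 - 27*q^5 - 9*sqrt(2)*q^5/2 + 51*sqrt(2)*q^4/2 + 81*q^4/2 - 153*sqrt(2)*q^3/4 + 27*q^3/2 - 77*q^2/4 - 27*sqrt(2)*q^2/2 + 69*sqrt(2)*q/4 - 56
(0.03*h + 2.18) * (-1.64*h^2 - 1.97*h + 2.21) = -0.0492*h^3 - 3.6343*h^2 - 4.2283*h + 4.8178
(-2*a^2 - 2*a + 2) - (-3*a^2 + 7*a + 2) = a^2 - 9*a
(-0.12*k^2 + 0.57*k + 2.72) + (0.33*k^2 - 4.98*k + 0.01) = 0.21*k^2 - 4.41*k + 2.73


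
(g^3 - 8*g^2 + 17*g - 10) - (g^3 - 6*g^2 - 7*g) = -2*g^2 + 24*g - 10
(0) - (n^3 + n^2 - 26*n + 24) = -n^3 - n^2 + 26*n - 24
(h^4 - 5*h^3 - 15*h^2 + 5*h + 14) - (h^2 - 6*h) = h^4 - 5*h^3 - 16*h^2 + 11*h + 14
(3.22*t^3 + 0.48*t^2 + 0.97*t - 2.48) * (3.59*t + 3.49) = 11.5598*t^4 + 12.961*t^3 + 5.1575*t^2 - 5.5179*t - 8.6552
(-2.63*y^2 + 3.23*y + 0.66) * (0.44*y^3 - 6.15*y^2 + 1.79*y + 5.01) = -1.1572*y^5 + 17.5957*y^4 - 24.2818*y^3 - 11.4536*y^2 + 17.3637*y + 3.3066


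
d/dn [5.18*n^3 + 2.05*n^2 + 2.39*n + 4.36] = 15.54*n^2 + 4.1*n + 2.39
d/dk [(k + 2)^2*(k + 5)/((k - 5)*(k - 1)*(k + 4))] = (-11*k^4 - 86*k^3 - 123*k^2 + 440*k + 860)/(k^6 - 4*k^5 - 34*k^4 + 116*k^3 + 281*k^2 - 760*k + 400)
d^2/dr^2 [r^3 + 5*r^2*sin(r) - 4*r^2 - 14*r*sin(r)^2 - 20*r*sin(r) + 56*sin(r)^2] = -5*r^2*sin(r) + 20*sqrt(2)*r*sin(r + pi/4) - 28*r*cos(2*r) + 6*r + 10*sin(r) - 28*sin(2*r) - 40*cos(r) + 112*cos(2*r) - 8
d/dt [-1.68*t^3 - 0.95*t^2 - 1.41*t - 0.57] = -5.04*t^2 - 1.9*t - 1.41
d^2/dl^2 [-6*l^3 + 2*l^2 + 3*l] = 4 - 36*l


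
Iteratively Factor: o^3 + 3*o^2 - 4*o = (o + 4)*(o^2 - o) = o*(o + 4)*(o - 1)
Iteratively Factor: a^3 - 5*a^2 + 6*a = (a - 2)*(a^2 - 3*a) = (a - 3)*(a - 2)*(a)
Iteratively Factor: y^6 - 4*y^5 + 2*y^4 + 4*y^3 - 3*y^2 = (y)*(y^5 - 4*y^4 + 2*y^3 + 4*y^2 - 3*y) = y*(y + 1)*(y^4 - 5*y^3 + 7*y^2 - 3*y) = y*(y - 1)*(y + 1)*(y^3 - 4*y^2 + 3*y) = y*(y - 1)^2*(y + 1)*(y^2 - 3*y) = y*(y - 3)*(y - 1)^2*(y + 1)*(y)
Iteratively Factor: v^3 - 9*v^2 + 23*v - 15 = (v - 1)*(v^2 - 8*v + 15) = (v - 5)*(v - 1)*(v - 3)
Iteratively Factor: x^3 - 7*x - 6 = (x + 2)*(x^2 - 2*x - 3) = (x + 1)*(x + 2)*(x - 3)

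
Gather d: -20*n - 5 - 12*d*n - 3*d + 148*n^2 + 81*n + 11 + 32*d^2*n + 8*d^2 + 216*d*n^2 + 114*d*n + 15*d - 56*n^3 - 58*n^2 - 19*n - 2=d^2*(32*n + 8) + d*(216*n^2 + 102*n + 12) - 56*n^3 + 90*n^2 + 42*n + 4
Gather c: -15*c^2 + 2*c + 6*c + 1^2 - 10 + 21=-15*c^2 + 8*c + 12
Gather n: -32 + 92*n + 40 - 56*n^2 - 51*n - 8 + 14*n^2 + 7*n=-42*n^2 + 48*n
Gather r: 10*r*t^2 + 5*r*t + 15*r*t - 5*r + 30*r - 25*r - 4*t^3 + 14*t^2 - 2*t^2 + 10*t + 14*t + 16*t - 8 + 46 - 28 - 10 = r*(10*t^2 + 20*t) - 4*t^3 + 12*t^2 + 40*t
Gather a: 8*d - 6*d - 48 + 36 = 2*d - 12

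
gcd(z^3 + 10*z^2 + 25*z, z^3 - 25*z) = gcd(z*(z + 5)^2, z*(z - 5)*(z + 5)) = z^2 + 5*z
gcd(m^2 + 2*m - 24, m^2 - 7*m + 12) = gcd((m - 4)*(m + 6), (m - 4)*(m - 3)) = m - 4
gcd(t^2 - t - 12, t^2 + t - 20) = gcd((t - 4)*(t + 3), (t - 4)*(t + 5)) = t - 4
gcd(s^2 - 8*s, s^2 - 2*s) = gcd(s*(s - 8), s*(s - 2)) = s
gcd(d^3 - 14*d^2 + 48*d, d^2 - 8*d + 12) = d - 6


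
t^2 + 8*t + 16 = (t + 4)^2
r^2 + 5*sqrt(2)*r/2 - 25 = (r - 5*sqrt(2)/2)*(r + 5*sqrt(2))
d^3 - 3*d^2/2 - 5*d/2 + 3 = (d - 2)*(d - 1)*(d + 3/2)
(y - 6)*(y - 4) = y^2 - 10*y + 24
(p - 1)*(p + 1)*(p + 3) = p^3 + 3*p^2 - p - 3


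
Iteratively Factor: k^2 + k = (k + 1)*(k)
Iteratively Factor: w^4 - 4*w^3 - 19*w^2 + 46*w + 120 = (w - 5)*(w^3 + w^2 - 14*w - 24) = (w - 5)*(w + 3)*(w^2 - 2*w - 8) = (w - 5)*(w - 4)*(w + 3)*(w + 2)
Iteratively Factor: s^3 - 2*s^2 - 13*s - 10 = (s + 1)*(s^2 - 3*s - 10) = (s - 5)*(s + 1)*(s + 2)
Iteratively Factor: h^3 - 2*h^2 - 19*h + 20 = (h + 4)*(h^2 - 6*h + 5) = (h - 1)*(h + 4)*(h - 5)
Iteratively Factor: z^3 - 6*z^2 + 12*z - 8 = (z - 2)*(z^2 - 4*z + 4) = (z - 2)^2*(z - 2)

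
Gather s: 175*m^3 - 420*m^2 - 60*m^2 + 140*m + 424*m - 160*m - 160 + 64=175*m^3 - 480*m^2 + 404*m - 96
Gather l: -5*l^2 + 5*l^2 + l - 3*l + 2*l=0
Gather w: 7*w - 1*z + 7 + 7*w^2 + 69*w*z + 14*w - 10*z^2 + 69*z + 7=7*w^2 + w*(69*z + 21) - 10*z^2 + 68*z + 14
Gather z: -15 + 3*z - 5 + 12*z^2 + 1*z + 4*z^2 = 16*z^2 + 4*z - 20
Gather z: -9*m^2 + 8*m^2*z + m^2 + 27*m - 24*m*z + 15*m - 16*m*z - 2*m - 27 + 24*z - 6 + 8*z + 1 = -8*m^2 + 40*m + z*(8*m^2 - 40*m + 32) - 32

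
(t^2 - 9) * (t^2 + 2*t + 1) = t^4 + 2*t^3 - 8*t^2 - 18*t - 9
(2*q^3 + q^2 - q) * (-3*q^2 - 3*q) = -6*q^5 - 9*q^4 + 3*q^2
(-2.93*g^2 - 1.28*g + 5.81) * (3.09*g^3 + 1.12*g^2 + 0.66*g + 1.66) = -9.0537*g^5 - 7.2368*g^4 + 14.5855*g^3 + 0.7986*g^2 + 1.7098*g + 9.6446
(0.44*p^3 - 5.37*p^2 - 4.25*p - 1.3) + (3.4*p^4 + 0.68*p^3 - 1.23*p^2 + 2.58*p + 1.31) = 3.4*p^4 + 1.12*p^3 - 6.6*p^2 - 1.67*p + 0.01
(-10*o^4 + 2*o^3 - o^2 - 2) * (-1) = 10*o^4 - 2*o^3 + o^2 + 2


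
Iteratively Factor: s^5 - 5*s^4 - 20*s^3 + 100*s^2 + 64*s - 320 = (s - 4)*(s^4 - s^3 - 24*s^2 + 4*s + 80) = (s - 4)*(s + 4)*(s^3 - 5*s^2 - 4*s + 20) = (s - 5)*(s - 4)*(s + 4)*(s^2 - 4) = (s - 5)*(s - 4)*(s - 2)*(s + 4)*(s + 2)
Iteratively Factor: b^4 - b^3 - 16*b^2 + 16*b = (b + 4)*(b^3 - 5*b^2 + 4*b) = b*(b + 4)*(b^2 - 5*b + 4) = b*(b - 4)*(b + 4)*(b - 1)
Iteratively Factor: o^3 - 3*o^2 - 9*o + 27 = (o - 3)*(o^2 - 9) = (o - 3)^2*(o + 3)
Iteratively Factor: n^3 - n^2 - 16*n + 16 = (n - 4)*(n^2 + 3*n - 4) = (n - 4)*(n + 4)*(n - 1)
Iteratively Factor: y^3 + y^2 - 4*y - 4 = (y + 2)*(y^2 - y - 2) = (y + 1)*(y + 2)*(y - 2)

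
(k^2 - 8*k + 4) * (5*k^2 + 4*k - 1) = 5*k^4 - 36*k^3 - 13*k^2 + 24*k - 4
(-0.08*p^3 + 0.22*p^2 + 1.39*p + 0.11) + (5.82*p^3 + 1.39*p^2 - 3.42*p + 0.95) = 5.74*p^3 + 1.61*p^2 - 2.03*p + 1.06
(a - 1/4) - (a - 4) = 15/4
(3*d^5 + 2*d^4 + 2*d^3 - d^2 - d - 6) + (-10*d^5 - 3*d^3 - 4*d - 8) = -7*d^5 + 2*d^4 - d^3 - d^2 - 5*d - 14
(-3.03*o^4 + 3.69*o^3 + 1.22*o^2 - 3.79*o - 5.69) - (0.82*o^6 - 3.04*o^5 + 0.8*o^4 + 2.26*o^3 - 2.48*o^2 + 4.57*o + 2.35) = -0.82*o^6 + 3.04*o^5 - 3.83*o^4 + 1.43*o^3 + 3.7*o^2 - 8.36*o - 8.04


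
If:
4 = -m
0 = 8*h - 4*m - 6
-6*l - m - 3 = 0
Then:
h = -5/4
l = 1/6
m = -4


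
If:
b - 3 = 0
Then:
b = 3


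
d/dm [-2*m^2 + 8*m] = 8 - 4*m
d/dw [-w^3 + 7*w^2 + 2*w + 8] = -3*w^2 + 14*w + 2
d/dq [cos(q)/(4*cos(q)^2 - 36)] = (cos(q)^2 + 9)*sin(q)/(4*(cos(q)^2 - 9)^2)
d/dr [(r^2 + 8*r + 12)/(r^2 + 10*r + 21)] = 2*(r^2 + 9*r + 24)/(r^4 + 20*r^3 + 142*r^2 + 420*r + 441)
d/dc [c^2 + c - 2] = 2*c + 1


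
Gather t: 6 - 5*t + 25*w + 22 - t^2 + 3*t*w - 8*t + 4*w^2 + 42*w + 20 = -t^2 + t*(3*w - 13) + 4*w^2 + 67*w + 48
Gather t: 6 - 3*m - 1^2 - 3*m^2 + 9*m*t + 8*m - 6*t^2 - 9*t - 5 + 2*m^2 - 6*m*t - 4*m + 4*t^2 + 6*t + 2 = -m^2 + m - 2*t^2 + t*(3*m - 3) + 2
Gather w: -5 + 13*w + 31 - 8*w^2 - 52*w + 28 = -8*w^2 - 39*w + 54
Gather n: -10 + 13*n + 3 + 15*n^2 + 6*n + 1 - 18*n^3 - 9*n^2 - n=-18*n^3 + 6*n^2 + 18*n - 6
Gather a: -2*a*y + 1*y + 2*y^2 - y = -2*a*y + 2*y^2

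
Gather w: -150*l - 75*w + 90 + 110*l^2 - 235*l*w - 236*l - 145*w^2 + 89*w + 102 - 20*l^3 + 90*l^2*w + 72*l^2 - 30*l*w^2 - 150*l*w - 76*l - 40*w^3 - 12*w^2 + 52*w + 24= -20*l^3 + 182*l^2 - 462*l - 40*w^3 + w^2*(-30*l - 157) + w*(90*l^2 - 385*l + 66) + 216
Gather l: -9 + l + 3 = l - 6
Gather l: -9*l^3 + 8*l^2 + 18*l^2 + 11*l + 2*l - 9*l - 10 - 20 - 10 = -9*l^3 + 26*l^2 + 4*l - 40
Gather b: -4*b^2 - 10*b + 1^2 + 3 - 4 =-4*b^2 - 10*b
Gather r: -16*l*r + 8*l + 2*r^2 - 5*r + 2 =8*l + 2*r^2 + r*(-16*l - 5) + 2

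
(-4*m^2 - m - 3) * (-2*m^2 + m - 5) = 8*m^4 - 2*m^3 + 25*m^2 + 2*m + 15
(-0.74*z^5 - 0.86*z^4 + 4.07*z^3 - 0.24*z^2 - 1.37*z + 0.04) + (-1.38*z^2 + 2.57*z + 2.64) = -0.74*z^5 - 0.86*z^4 + 4.07*z^3 - 1.62*z^2 + 1.2*z + 2.68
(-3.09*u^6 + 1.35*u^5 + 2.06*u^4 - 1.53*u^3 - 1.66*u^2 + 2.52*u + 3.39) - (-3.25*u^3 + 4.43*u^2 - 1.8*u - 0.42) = -3.09*u^6 + 1.35*u^5 + 2.06*u^4 + 1.72*u^3 - 6.09*u^2 + 4.32*u + 3.81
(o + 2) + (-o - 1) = 1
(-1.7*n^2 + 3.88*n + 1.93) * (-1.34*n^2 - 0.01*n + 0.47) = 2.278*n^4 - 5.1822*n^3 - 3.424*n^2 + 1.8043*n + 0.9071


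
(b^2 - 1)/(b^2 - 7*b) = (b^2 - 1)/(b*(b - 7))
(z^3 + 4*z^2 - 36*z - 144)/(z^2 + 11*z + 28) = (z^2 - 36)/(z + 7)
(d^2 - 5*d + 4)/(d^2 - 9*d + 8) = (d - 4)/(d - 8)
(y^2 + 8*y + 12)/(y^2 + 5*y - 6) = (y + 2)/(y - 1)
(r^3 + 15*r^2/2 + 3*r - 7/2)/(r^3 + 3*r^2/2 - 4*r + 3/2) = (r^2 + 8*r + 7)/(r^2 + 2*r - 3)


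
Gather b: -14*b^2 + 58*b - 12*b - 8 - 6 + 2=-14*b^2 + 46*b - 12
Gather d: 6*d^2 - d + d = 6*d^2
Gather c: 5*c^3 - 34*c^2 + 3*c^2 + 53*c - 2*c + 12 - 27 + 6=5*c^3 - 31*c^2 + 51*c - 9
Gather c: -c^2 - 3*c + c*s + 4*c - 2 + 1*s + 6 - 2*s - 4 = -c^2 + c*(s + 1) - s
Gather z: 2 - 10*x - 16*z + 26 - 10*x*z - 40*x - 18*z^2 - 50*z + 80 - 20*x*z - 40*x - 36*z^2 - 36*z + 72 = -90*x - 54*z^2 + z*(-30*x - 102) + 180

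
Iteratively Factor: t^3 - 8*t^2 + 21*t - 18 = (t - 2)*(t^2 - 6*t + 9) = (t - 3)*(t - 2)*(t - 3)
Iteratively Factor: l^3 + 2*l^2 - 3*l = (l + 3)*(l^2 - l) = (l - 1)*(l + 3)*(l)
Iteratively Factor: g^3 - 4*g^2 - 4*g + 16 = (g + 2)*(g^2 - 6*g + 8) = (g - 4)*(g + 2)*(g - 2)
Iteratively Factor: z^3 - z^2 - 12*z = (z)*(z^2 - z - 12) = z*(z - 4)*(z + 3)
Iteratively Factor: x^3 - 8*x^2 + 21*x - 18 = (x - 2)*(x^2 - 6*x + 9) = (x - 3)*(x - 2)*(x - 3)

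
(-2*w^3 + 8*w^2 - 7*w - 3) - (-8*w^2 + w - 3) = -2*w^3 + 16*w^2 - 8*w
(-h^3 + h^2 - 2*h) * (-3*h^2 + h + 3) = 3*h^5 - 4*h^4 + 4*h^3 + h^2 - 6*h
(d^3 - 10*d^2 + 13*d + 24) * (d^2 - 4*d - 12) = d^5 - 14*d^4 + 41*d^3 + 92*d^2 - 252*d - 288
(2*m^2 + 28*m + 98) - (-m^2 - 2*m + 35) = 3*m^2 + 30*m + 63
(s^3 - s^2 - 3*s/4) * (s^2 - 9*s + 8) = s^5 - 10*s^4 + 65*s^3/4 - 5*s^2/4 - 6*s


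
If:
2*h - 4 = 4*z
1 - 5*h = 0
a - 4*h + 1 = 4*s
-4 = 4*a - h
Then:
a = -19/20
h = 1/5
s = -3/16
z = -9/10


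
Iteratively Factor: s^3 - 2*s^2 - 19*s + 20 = (s + 4)*(s^2 - 6*s + 5) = (s - 1)*(s + 4)*(s - 5)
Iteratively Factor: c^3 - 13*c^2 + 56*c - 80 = (c - 5)*(c^2 - 8*c + 16) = (c - 5)*(c - 4)*(c - 4)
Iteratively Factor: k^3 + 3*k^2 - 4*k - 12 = (k - 2)*(k^2 + 5*k + 6) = (k - 2)*(k + 3)*(k + 2)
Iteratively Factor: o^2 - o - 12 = (o + 3)*(o - 4)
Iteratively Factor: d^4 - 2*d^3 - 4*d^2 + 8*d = (d)*(d^3 - 2*d^2 - 4*d + 8) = d*(d + 2)*(d^2 - 4*d + 4) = d*(d - 2)*(d + 2)*(d - 2)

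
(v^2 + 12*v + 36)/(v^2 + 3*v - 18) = (v + 6)/(v - 3)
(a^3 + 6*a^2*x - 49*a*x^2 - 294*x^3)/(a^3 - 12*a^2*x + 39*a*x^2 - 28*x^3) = (a^2 + 13*a*x + 42*x^2)/(a^2 - 5*a*x + 4*x^2)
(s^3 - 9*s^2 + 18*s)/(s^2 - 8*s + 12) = s*(s - 3)/(s - 2)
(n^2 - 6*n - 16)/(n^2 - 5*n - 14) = (n - 8)/(n - 7)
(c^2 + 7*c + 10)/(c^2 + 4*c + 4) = (c + 5)/(c + 2)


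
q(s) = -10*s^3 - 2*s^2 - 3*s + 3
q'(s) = -30*s^2 - 4*s - 3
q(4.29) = -836.21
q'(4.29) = -572.28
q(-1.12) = 17.90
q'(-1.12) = -36.15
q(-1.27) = 24.07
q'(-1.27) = -46.31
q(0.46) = 0.22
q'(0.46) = -11.19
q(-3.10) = 290.99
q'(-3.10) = -278.90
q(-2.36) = 130.38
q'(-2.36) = -160.65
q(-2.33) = 125.63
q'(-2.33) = -156.55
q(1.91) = -79.70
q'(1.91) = -120.08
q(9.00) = -7476.00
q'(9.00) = -2469.00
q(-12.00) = 17031.00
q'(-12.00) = -4275.00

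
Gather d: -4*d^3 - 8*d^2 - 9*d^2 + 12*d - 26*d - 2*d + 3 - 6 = -4*d^3 - 17*d^2 - 16*d - 3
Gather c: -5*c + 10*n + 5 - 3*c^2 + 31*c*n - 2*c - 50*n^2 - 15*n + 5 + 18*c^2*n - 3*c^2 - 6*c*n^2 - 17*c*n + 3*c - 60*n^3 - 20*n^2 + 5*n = c^2*(18*n - 6) + c*(-6*n^2 + 14*n - 4) - 60*n^3 - 70*n^2 + 10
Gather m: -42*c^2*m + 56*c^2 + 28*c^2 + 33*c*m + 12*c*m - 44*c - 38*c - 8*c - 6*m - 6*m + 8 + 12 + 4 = 84*c^2 - 90*c + m*(-42*c^2 + 45*c - 12) + 24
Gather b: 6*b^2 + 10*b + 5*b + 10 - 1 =6*b^2 + 15*b + 9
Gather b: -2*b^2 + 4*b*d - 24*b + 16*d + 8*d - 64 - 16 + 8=-2*b^2 + b*(4*d - 24) + 24*d - 72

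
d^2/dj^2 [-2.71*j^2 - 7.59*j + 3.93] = -5.42000000000000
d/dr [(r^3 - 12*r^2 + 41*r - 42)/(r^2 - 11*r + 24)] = (r^2 - 16*r + 58)/(r^2 - 16*r + 64)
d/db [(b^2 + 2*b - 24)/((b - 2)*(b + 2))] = 2*(-b^2 + 20*b - 4)/(b^4 - 8*b^2 + 16)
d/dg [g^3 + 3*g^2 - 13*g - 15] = 3*g^2 + 6*g - 13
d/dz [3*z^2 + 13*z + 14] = 6*z + 13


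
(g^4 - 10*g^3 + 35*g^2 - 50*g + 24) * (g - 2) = g^5 - 12*g^4 + 55*g^3 - 120*g^2 + 124*g - 48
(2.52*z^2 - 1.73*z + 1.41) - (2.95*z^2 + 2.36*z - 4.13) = -0.43*z^2 - 4.09*z + 5.54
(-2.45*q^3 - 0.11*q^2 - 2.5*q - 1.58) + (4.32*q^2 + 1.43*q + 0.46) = -2.45*q^3 + 4.21*q^2 - 1.07*q - 1.12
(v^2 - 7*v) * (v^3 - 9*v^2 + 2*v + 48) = v^5 - 16*v^4 + 65*v^3 + 34*v^2 - 336*v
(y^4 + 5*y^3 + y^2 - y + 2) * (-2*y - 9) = -2*y^5 - 19*y^4 - 47*y^3 - 7*y^2 + 5*y - 18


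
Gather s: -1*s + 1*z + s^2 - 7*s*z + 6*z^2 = s^2 + s*(-7*z - 1) + 6*z^2 + z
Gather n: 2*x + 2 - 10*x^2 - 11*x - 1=-10*x^2 - 9*x + 1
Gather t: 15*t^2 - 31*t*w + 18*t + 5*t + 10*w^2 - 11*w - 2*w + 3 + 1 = 15*t^2 + t*(23 - 31*w) + 10*w^2 - 13*w + 4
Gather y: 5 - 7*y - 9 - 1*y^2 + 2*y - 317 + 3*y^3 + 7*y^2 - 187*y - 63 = 3*y^3 + 6*y^2 - 192*y - 384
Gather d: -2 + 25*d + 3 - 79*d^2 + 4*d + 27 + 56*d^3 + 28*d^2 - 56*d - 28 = 56*d^3 - 51*d^2 - 27*d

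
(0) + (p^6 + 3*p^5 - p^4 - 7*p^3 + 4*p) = p^6 + 3*p^5 - p^4 - 7*p^3 + 4*p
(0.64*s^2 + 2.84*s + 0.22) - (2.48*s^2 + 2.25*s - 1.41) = -1.84*s^2 + 0.59*s + 1.63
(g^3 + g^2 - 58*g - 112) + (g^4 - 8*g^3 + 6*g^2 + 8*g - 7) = g^4 - 7*g^3 + 7*g^2 - 50*g - 119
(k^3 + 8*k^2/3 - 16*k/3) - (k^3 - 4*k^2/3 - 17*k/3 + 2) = 4*k^2 + k/3 - 2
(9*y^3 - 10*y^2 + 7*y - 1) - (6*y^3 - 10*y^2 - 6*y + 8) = 3*y^3 + 13*y - 9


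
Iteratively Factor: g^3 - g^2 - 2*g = (g - 2)*(g^2 + g) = (g - 2)*(g + 1)*(g)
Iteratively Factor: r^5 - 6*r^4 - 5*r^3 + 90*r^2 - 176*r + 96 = (r + 4)*(r^4 - 10*r^3 + 35*r^2 - 50*r + 24) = (r - 2)*(r + 4)*(r^3 - 8*r^2 + 19*r - 12) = (r - 2)*(r - 1)*(r + 4)*(r^2 - 7*r + 12) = (r - 3)*(r - 2)*(r - 1)*(r + 4)*(r - 4)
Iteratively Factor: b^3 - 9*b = (b)*(b^2 - 9) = b*(b + 3)*(b - 3)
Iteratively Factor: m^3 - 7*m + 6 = (m + 3)*(m^2 - 3*m + 2) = (m - 1)*(m + 3)*(m - 2)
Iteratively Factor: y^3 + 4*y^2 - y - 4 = (y + 4)*(y^2 - 1) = (y + 1)*(y + 4)*(y - 1)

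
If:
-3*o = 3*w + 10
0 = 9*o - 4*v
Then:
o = -w - 10/3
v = -9*w/4 - 15/2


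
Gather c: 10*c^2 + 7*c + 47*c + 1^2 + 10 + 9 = 10*c^2 + 54*c + 20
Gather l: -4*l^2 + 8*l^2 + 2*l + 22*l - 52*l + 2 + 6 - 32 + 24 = 4*l^2 - 28*l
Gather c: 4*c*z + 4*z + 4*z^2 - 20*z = 4*c*z + 4*z^2 - 16*z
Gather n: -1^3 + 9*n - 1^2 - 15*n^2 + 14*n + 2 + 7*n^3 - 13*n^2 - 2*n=7*n^3 - 28*n^2 + 21*n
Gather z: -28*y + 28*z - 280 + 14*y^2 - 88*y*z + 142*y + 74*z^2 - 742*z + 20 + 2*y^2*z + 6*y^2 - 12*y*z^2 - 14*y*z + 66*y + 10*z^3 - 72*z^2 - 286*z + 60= 20*y^2 + 180*y + 10*z^3 + z^2*(2 - 12*y) + z*(2*y^2 - 102*y - 1000) - 200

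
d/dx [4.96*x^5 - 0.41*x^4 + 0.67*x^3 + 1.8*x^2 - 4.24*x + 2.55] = 24.8*x^4 - 1.64*x^3 + 2.01*x^2 + 3.6*x - 4.24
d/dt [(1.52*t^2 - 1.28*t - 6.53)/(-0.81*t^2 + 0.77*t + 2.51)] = (0.133599999999999*t^2 - 2.9482*t + 1.8153)/(0.6561*t^4 - 1.2474*t^3 - 3.4733*t^2 + 3.8654*t + 6.3001)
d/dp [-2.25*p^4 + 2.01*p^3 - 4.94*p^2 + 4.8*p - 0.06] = -9.0*p^3 + 6.03*p^2 - 9.88*p + 4.8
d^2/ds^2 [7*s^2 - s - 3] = 14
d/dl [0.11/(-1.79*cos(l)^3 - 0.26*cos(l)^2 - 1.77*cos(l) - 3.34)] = (0.5907*sin(l)^2 - 0.0572*cos(l) - 0.7854)*sin(l)/(1.79*cos(l)^3 + 0.26*cos(l)^2 + 1.77*cos(l) + 3.34)^2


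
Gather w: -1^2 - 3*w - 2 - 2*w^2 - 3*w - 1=-2*w^2 - 6*w - 4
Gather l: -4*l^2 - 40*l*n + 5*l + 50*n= -4*l^2 + l*(5 - 40*n) + 50*n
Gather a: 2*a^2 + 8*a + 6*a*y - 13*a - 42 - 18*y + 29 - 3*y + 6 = 2*a^2 + a*(6*y - 5) - 21*y - 7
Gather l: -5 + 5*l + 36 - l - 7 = 4*l + 24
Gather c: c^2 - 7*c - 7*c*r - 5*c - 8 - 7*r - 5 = c^2 + c*(-7*r - 12) - 7*r - 13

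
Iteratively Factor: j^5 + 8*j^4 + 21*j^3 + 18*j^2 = (j + 3)*(j^4 + 5*j^3 + 6*j^2) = (j + 2)*(j + 3)*(j^3 + 3*j^2) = j*(j + 2)*(j + 3)*(j^2 + 3*j) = j^2*(j + 2)*(j + 3)*(j + 3)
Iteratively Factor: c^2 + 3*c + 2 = (c + 1)*(c + 2)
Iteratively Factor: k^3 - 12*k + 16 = (k - 2)*(k^2 + 2*k - 8) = (k - 2)*(k + 4)*(k - 2)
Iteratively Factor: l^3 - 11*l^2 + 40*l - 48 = (l - 4)*(l^2 - 7*l + 12) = (l - 4)*(l - 3)*(l - 4)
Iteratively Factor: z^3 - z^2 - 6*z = (z)*(z^2 - z - 6) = z*(z - 3)*(z + 2)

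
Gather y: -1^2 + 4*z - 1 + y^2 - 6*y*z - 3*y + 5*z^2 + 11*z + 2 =y^2 + y*(-6*z - 3) + 5*z^2 + 15*z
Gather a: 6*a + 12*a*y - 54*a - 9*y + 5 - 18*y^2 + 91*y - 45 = a*(12*y - 48) - 18*y^2 + 82*y - 40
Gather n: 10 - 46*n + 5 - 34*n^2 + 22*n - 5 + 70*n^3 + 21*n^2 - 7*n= 70*n^3 - 13*n^2 - 31*n + 10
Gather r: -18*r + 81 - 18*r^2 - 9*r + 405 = -18*r^2 - 27*r + 486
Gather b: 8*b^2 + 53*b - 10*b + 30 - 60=8*b^2 + 43*b - 30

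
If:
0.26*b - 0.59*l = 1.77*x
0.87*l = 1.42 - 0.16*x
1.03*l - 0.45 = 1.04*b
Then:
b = 1.25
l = 1.70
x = -0.38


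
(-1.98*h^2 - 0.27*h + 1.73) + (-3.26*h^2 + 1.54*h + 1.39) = -5.24*h^2 + 1.27*h + 3.12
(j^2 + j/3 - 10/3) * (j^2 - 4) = j^4 + j^3/3 - 22*j^2/3 - 4*j/3 + 40/3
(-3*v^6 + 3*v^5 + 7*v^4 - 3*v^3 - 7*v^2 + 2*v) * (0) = 0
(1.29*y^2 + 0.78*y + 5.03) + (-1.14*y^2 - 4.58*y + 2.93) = 0.15*y^2 - 3.8*y + 7.96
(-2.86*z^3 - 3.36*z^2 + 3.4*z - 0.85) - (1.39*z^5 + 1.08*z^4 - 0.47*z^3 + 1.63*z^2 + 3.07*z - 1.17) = -1.39*z^5 - 1.08*z^4 - 2.39*z^3 - 4.99*z^2 + 0.33*z + 0.32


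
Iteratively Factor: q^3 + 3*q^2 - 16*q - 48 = (q - 4)*(q^2 + 7*q + 12) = (q - 4)*(q + 4)*(q + 3)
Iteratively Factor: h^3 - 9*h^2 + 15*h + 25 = (h - 5)*(h^2 - 4*h - 5) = (h - 5)^2*(h + 1)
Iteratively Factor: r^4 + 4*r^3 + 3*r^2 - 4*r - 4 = (r - 1)*(r^3 + 5*r^2 + 8*r + 4) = (r - 1)*(r + 1)*(r^2 + 4*r + 4) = (r - 1)*(r + 1)*(r + 2)*(r + 2)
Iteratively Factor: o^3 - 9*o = (o)*(o^2 - 9) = o*(o - 3)*(o + 3)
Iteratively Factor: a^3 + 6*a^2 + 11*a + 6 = (a + 2)*(a^2 + 4*a + 3) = (a + 2)*(a + 3)*(a + 1)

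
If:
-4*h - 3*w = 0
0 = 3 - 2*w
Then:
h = -9/8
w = 3/2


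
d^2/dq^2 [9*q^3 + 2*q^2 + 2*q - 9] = 54*q + 4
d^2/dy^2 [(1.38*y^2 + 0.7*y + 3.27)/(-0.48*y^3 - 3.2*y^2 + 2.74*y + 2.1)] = (-0.635904*y^6 - 0.967679999999987*y^5 - 26.381952*y^4 - 140.21504*y^3 - 239.213376*y^2 + 124.0272*y - 97.164504)/(0.110592*y^9 + 2.21184*y^8 + 12.851712*y^7 + 6.06464000000001*y^6 - 92.715456*y^5 + 24.13248*y^4 + 96.256376*y^3 - 4.96188000000001*y^2 - 36.2502*y - 9.261)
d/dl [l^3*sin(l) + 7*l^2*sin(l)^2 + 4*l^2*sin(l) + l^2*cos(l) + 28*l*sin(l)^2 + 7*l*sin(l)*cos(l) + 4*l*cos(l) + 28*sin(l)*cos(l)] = l^3*cos(l) + 2*l^2*sin(l) + 7*l^2*sin(2*l) + 4*l^2*cos(l) + 4*l*sin(l) + 28*l*sin(2*l) + 2*l*cos(l) + 7*l + 7*sin(2*l)/2 + 4*cos(l) + 14*cos(2*l) + 14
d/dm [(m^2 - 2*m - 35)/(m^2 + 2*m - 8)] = 2*(2*m^2 + 27*m + 43)/(m^4 + 4*m^3 - 12*m^2 - 32*m + 64)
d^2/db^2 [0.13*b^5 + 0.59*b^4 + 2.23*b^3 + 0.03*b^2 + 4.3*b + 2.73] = 2.6*b^3 + 7.08*b^2 + 13.38*b + 0.06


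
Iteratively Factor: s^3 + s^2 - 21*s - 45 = (s - 5)*(s^2 + 6*s + 9) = (s - 5)*(s + 3)*(s + 3)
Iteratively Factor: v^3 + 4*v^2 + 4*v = (v + 2)*(v^2 + 2*v) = (v + 2)^2*(v)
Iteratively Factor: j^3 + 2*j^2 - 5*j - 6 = (j + 1)*(j^2 + j - 6) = (j + 1)*(j + 3)*(j - 2)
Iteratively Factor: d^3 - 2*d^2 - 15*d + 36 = (d - 3)*(d^2 + d - 12) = (d - 3)^2*(d + 4)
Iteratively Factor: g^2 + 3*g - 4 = (g - 1)*(g + 4)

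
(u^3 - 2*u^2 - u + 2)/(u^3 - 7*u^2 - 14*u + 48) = (u^2 - 1)/(u^2 - 5*u - 24)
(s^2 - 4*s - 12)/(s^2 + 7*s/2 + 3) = 2*(s - 6)/(2*s + 3)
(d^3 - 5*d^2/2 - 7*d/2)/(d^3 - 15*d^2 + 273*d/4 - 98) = 2*d*(d + 1)/(2*d^2 - 23*d + 56)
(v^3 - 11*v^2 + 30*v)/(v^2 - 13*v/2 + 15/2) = 2*v*(v - 6)/(2*v - 3)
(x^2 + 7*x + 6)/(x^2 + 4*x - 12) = (x + 1)/(x - 2)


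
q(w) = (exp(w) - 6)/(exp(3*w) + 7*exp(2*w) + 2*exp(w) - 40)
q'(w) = (exp(w) - 6)*(-3*exp(3*w) - 14*exp(2*w) - 2*exp(w))/(exp(3*w) + 7*exp(2*w) + 2*exp(w) - 40)^2 + exp(w)/(exp(3*w) + 7*exp(2*w) + 2*exp(w) - 40)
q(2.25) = 0.00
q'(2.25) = 0.00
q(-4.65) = 0.15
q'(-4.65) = -0.00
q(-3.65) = 0.15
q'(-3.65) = -0.00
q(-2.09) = 0.15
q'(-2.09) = -0.00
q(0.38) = 0.24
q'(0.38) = 0.45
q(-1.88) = 0.15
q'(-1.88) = -0.00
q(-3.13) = 0.15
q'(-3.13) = -0.00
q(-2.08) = 0.15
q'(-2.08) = -0.00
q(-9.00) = 0.15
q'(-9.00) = 0.00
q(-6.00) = 0.15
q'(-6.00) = 0.00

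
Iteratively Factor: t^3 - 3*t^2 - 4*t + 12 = (t + 2)*(t^2 - 5*t + 6) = (t - 3)*(t + 2)*(t - 2)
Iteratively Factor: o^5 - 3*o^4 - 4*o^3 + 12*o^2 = (o + 2)*(o^4 - 5*o^3 + 6*o^2) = (o - 3)*(o + 2)*(o^3 - 2*o^2) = o*(o - 3)*(o + 2)*(o^2 - 2*o) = o*(o - 3)*(o - 2)*(o + 2)*(o)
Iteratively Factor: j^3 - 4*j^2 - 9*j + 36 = (j + 3)*(j^2 - 7*j + 12) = (j - 3)*(j + 3)*(j - 4)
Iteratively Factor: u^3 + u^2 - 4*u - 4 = (u + 2)*(u^2 - u - 2) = (u - 2)*(u + 2)*(u + 1)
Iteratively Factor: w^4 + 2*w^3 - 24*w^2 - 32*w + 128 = (w - 2)*(w^3 + 4*w^2 - 16*w - 64) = (w - 2)*(w + 4)*(w^2 - 16) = (w - 4)*(w - 2)*(w + 4)*(w + 4)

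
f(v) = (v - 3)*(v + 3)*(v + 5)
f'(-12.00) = 303.00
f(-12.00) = -945.00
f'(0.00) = -9.00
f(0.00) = -45.00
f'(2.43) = 33.01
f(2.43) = -23.00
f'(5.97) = 157.62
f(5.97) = 292.25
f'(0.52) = -2.99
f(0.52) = -48.19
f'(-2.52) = -15.15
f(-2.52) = -6.57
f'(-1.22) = -16.73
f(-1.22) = -28.39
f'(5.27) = 127.02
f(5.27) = 192.80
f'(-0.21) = -10.97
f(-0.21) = -42.90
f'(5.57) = 139.77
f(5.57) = 232.80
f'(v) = (v - 3)*(v + 3) + (v - 3)*(v + 5) + (v + 3)*(v + 5)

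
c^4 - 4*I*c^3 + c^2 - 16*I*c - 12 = (c - 3*I)*(c - 2*I)*(c - I)*(c + 2*I)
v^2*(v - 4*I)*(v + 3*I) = v^4 - I*v^3 + 12*v^2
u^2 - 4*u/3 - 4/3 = (u - 2)*(u + 2/3)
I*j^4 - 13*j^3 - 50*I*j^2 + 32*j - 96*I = (j + 4*I)^2*(j + 6*I)*(I*j + 1)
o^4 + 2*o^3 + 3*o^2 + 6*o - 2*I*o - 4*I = (o + 2)*(o - I)^2*(o + 2*I)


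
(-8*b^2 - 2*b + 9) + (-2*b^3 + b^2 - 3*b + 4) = -2*b^3 - 7*b^2 - 5*b + 13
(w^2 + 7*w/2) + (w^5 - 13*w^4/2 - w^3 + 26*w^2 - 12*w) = w^5 - 13*w^4/2 - w^3 + 27*w^2 - 17*w/2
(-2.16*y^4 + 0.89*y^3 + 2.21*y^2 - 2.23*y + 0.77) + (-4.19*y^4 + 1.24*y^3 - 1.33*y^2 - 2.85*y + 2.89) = -6.35*y^4 + 2.13*y^3 + 0.88*y^2 - 5.08*y + 3.66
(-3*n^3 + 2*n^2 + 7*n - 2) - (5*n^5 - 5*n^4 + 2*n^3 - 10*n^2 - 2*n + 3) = -5*n^5 + 5*n^4 - 5*n^3 + 12*n^2 + 9*n - 5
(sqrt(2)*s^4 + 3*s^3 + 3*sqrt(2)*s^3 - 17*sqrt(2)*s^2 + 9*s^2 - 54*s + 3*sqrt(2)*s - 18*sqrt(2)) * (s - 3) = sqrt(2)*s^5 + 3*s^4 - 26*sqrt(2)*s^3 - 81*s^2 + 54*sqrt(2)*s^2 - 27*sqrt(2)*s + 162*s + 54*sqrt(2)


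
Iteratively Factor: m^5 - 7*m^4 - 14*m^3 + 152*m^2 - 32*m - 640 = (m - 5)*(m^4 - 2*m^3 - 24*m^2 + 32*m + 128) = (m - 5)*(m - 4)*(m^3 + 2*m^2 - 16*m - 32) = (m - 5)*(m - 4)*(m + 4)*(m^2 - 2*m - 8) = (m - 5)*(m - 4)*(m + 2)*(m + 4)*(m - 4)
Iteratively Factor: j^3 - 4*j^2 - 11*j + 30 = (j - 2)*(j^2 - 2*j - 15) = (j - 2)*(j + 3)*(j - 5)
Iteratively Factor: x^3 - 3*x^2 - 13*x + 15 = (x - 1)*(x^2 - 2*x - 15) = (x - 5)*(x - 1)*(x + 3)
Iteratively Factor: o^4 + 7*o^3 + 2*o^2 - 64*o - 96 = (o + 2)*(o^3 + 5*o^2 - 8*o - 48) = (o + 2)*(o + 4)*(o^2 + o - 12) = (o + 2)*(o + 4)^2*(o - 3)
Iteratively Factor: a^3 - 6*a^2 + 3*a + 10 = (a + 1)*(a^2 - 7*a + 10) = (a - 5)*(a + 1)*(a - 2)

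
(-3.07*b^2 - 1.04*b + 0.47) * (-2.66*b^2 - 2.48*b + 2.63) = 8.1662*b^4 + 10.38*b^3 - 6.7451*b^2 - 3.9008*b + 1.2361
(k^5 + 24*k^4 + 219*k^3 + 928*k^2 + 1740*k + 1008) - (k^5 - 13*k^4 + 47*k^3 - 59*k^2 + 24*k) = 37*k^4 + 172*k^3 + 987*k^2 + 1716*k + 1008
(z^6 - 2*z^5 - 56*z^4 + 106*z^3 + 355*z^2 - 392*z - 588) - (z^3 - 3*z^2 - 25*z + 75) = z^6 - 2*z^5 - 56*z^4 + 105*z^3 + 358*z^2 - 367*z - 663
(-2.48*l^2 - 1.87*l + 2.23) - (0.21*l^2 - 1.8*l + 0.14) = -2.69*l^2 - 0.0700000000000001*l + 2.09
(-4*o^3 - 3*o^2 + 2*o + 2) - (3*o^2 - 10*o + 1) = -4*o^3 - 6*o^2 + 12*o + 1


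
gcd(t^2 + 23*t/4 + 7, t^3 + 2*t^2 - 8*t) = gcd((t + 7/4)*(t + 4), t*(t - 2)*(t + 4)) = t + 4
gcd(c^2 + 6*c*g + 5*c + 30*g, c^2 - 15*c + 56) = 1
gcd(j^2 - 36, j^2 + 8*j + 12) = j + 6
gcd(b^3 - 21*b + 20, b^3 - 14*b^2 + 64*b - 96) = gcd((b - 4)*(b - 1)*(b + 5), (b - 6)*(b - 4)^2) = b - 4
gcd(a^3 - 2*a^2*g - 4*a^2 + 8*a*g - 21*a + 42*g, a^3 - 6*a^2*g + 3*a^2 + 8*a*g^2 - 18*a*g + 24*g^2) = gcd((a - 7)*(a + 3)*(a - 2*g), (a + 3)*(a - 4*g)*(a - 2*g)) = a^2 - 2*a*g + 3*a - 6*g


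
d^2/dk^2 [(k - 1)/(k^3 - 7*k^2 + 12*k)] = 6*(k^5 - 9*k^4 + 31*k^3 - 61*k^2 + 84*k - 48)/(k^3*(k^6 - 21*k^5 + 183*k^4 - 847*k^3 + 2196*k^2 - 3024*k + 1728))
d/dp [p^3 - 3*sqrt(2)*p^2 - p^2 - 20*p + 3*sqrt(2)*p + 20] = 3*p^2 - 6*sqrt(2)*p - 2*p - 20 + 3*sqrt(2)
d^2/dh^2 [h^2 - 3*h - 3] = 2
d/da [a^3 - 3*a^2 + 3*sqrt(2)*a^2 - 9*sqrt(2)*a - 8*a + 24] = 3*a^2 - 6*a + 6*sqrt(2)*a - 9*sqrt(2) - 8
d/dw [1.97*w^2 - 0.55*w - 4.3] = 3.94*w - 0.55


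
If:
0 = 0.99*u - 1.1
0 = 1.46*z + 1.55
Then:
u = 1.11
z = -1.06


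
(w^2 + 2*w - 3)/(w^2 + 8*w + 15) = (w - 1)/(w + 5)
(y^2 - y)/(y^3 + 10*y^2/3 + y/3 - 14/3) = 3*y/(3*y^2 + 13*y + 14)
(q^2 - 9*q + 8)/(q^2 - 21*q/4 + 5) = 4*(q^2 - 9*q + 8)/(4*q^2 - 21*q + 20)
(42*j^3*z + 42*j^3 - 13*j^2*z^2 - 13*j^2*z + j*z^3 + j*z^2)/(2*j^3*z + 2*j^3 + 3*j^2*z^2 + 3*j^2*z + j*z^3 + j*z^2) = (42*j^2 - 13*j*z + z^2)/(2*j^2 + 3*j*z + z^2)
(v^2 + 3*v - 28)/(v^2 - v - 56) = (v - 4)/(v - 8)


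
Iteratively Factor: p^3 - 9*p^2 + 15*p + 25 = (p - 5)*(p^2 - 4*p - 5) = (p - 5)^2*(p + 1)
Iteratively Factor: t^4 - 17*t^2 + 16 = (t - 4)*(t^3 + 4*t^2 - t - 4) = (t - 4)*(t + 1)*(t^2 + 3*t - 4) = (t - 4)*(t - 1)*(t + 1)*(t + 4)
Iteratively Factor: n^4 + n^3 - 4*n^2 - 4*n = (n - 2)*(n^3 + 3*n^2 + 2*n) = (n - 2)*(n + 1)*(n^2 + 2*n) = (n - 2)*(n + 1)*(n + 2)*(n)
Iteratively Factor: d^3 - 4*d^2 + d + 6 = (d + 1)*(d^2 - 5*d + 6) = (d - 2)*(d + 1)*(d - 3)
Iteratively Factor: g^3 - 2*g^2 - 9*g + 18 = (g + 3)*(g^2 - 5*g + 6) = (g - 3)*(g + 3)*(g - 2)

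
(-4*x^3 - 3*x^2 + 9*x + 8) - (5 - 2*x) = -4*x^3 - 3*x^2 + 11*x + 3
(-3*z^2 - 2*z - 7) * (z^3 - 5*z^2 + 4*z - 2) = -3*z^5 + 13*z^4 - 9*z^3 + 33*z^2 - 24*z + 14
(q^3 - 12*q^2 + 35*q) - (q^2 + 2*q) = q^3 - 13*q^2 + 33*q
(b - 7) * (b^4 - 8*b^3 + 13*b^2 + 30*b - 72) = b^5 - 15*b^4 + 69*b^3 - 61*b^2 - 282*b + 504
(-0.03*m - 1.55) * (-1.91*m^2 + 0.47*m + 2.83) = 0.0573*m^3 + 2.9464*m^2 - 0.8134*m - 4.3865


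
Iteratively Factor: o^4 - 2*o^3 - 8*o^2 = (o + 2)*(o^3 - 4*o^2) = o*(o + 2)*(o^2 - 4*o) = o^2*(o + 2)*(o - 4)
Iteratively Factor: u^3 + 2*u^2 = (u)*(u^2 + 2*u) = u^2*(u + 2)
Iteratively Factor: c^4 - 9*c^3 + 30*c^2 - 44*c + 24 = (c - 2)*(c^3 - 7*c^2 + 16*c - 12) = (c - 3)*(c - 2)*(c^2 - 4*c + 4) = (c - 3)*(c - 2)^2*(c - 2)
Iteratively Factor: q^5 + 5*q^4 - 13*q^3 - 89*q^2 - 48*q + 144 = (q + 3)*(q^4 + 2*q^3 - 19*q^2 - 32*q + 48) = (q - 1)*(q + 3)*(q^3 + 3*q^2 - 16*q - 48) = (q - 1)*(q + 3)^2*(q^2 - 16) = (q - 4)*(q - 1)*(q + 3)^2*(q + 4)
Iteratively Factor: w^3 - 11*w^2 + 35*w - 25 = (w - 5)*(w^2 - 6*w + 5) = (w - 5)*(w - 1)*(w - 5)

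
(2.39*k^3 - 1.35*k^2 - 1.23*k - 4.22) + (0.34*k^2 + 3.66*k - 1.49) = 2.39*k^3 - 1.01*k^2 + 2.43*k - 5.71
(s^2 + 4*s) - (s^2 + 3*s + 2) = s - 2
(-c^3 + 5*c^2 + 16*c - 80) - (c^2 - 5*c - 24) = -c^3 + 4*c^2 + 21*c - 56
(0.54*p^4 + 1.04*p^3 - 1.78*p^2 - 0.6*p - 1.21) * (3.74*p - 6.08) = 2.0196*p^5 + 0.6064*p^4 - 12.9804*p^3 + 8.5784*p^2 - 0.877400000000001*p + 7.3568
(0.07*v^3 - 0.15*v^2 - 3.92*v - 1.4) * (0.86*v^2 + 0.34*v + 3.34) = 0.0602*v^5 - 0.1052*v^4 - 3.1884*v^3 - 3.0378*v^2 - 13.5688*v - 4.676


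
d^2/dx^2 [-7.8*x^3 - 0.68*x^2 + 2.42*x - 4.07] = -46.8*x - 1.36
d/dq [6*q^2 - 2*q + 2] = 12*q - 2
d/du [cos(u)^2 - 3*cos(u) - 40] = (3 - 2*cos(u))*sin(u)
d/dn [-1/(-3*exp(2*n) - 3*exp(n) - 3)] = (-2*exp(n) - 1)*exp(n)/(3*(exp(2*n) + exp(n) + 1)^2)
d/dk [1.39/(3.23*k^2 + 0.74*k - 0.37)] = (-8.9794*k - 1.0286)/(3.23*k^2 + 0.74*k - 0.37)^2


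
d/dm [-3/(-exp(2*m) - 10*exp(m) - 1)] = 6*(-exp(m) - 5)*exp(m)/(exp(2*m) + 10*exp(m) + 1)^2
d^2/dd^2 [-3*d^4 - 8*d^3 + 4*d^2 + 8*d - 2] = -36*d^2 - 48*d + 8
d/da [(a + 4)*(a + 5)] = 2*a + 9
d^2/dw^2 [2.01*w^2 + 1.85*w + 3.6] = 4.02000000000000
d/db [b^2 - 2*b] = 2*b - 2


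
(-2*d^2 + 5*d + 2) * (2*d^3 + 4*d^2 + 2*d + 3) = -4*d^5 + 2*d^4 + 20*d^3 + 12*d^2 + 19*d + 6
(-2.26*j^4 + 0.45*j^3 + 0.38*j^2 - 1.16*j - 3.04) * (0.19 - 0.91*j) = 2.0566*j^5 - 0.8389*j^4 - 0.2603*j^3 + 1.1278*j^2 + 2.546*j - 0.5776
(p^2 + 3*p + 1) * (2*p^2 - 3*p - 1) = 2*p^4 + 3*p^3 - 8*p^2 - 6*p - 1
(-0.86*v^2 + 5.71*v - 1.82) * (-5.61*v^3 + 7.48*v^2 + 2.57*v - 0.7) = 4.8246*v^5 - 38.4659*v^4 + 50.7108*v^3 + 1.6631*v^2 - 8.6744*v + 1.274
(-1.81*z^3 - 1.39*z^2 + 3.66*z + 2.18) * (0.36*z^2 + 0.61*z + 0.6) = -0.6516*z^5 - 1.6045*z^4 - 0.6163*z^3 + 2.1834*z^2 + 3.5258*z + 1.308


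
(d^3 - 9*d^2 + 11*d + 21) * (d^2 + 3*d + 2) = d^5 - 6*d^4 - 14*d^3 + 36*d^2 + 85*d + 42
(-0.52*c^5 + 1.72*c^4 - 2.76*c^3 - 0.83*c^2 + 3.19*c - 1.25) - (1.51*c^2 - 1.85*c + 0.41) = -0.52*c^5 + 1.72*c^4 - 2.76*c^3 - 2.34*c^2 + 5.04*c - 1.66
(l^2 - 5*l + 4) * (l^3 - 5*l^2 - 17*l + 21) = l^5 - 10*l^4 + 12*l^3 + 86*l^2 - 173*l + 84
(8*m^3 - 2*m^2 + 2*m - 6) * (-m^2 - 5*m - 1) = -8*m^5 - 38*m^4 - 2*m^2 + 28*m + 6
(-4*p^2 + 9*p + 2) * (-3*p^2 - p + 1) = 12*p^4 - 23*p^3 - 19*p^2 + 7*p + 2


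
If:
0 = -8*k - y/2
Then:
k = -y/16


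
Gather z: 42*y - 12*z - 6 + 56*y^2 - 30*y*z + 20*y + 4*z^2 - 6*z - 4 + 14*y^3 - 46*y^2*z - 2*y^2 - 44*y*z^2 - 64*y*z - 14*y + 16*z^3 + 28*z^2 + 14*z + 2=14*y^3 + 54*y^2 + 48*y + 16*z^3 + z^2*(32 - 44*y) + z*(-46*y^2 - 94*y - 4) - 8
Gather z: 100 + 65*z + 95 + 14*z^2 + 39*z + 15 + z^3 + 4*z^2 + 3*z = z^3 + 18*z^2 + 107*z + 210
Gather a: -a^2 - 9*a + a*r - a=-a^2 + a*(r - 10)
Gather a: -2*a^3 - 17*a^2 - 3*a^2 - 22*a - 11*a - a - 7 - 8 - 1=-2*a^3 - 20*a^2 - 34*a - 16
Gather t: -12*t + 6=6 - 12*t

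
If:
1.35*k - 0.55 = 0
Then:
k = 0.41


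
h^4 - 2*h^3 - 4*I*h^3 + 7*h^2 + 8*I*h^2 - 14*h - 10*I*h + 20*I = (h - 2)*(h - 5*I)*(h - I)*(h + 2*I)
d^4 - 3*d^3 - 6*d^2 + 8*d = d*(d - 4)*(d - 1)*(d + 2)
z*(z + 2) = z^2 + 2*z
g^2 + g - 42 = (g - 6)*(g + 7)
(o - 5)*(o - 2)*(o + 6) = o^3 - o^2 - 32*o + 60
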